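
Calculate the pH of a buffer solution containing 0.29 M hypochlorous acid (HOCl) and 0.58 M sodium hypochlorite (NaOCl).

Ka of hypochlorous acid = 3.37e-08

pKa = -log(3.37e-08) = 7.47. pH = pKa + log([A⁻]/[HA]) = 7.47 + log(0.58/0.29)

pH = 7.77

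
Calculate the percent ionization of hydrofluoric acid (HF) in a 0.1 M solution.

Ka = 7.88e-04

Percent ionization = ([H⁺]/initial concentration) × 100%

Using Ka equilibrium: x² + Ka×x - Ka×C = 0. Solving: [H⁺] = 8.4917e-03. Percent = (8.4917e-03/0.1) × 100

Percent ionization = 8.49%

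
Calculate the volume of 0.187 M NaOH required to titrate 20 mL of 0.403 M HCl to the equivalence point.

At equivalence: moles acid = moles base. moles HCl = 0.403 × 20/1000 = 0.00806 mol. V_base = moles / 0.187 × 1000 = 43.1 mL.

V_{base} = 43.1 mL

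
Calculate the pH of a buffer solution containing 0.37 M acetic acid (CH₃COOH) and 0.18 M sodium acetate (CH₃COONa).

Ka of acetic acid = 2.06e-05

pKa = -log(2.06e-05) = 4.69. pH = pKa + log([A⁻]/[HA]) = 4.69 + log(0.18/0.37)

pH = 4.37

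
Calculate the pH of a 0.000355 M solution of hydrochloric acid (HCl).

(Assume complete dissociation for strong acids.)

[H⁺] = 0.000355 M for strong acid. pH = -log[H⁺] = -log(0.000355)

pH = 3.45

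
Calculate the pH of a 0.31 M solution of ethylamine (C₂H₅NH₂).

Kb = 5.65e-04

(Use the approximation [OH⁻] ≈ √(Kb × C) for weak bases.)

[OH⁻] = √(Kb × C) = √(5.65e-04 × 0.31) = 1.3234e-02. pOH = 1.88, pH = 14 - pOH

pH = 12.12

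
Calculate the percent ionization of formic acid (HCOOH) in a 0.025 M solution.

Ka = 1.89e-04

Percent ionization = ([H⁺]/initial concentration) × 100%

Using Ka equilibrium: x² + Ka×x - Ka×C = 0. Solving: [H⁺] = 2.0813e-03. Percent = (2.0813e-03/0.025) × 100

Percent ionization = 8.33%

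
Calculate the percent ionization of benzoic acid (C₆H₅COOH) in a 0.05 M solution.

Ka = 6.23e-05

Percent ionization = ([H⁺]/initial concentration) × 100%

Using Ka equilibrium: x² + Ka×x - Ka×C = 0. Solving: [H⁺] = 1.7341e-03. Percent = (1.7341e-03/0.05) × 100

Percent ionization = 3.47%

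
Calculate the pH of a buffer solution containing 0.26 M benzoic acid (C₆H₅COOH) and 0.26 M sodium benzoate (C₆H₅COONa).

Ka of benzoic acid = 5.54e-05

pKa = -log(5.54e-05) = 4.26. pH = pKa + log([A⁻]/[HA]) = 4.26 + log(0.26/0.26)

pH = 4.26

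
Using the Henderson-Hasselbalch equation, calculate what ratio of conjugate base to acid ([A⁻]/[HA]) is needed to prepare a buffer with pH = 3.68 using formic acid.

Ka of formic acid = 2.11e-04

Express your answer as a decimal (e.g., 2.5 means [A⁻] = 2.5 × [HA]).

pKa = -log(2.11e-04) = 3.6757. pH = pKa + log([A⁻]/[HA]), so log([A⁻]/[HA]) = pH − pKa = 3.68 − 3.6757 = 0.0043. [A⁻]/[HA] = 10^(0.0043) = 1.01

[A⁻]/[HA] = 1.01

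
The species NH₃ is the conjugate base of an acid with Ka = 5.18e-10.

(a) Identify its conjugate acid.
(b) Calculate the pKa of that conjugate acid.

(a) The conjugate acid is formed by adding one H⁺ to NH₃, giving NH₄⁺. (b) pKa = -log(Ka) = -log(5.18e-10) = 9.29.

Conjugate acid: NH₄⁺; pK_a = 9.29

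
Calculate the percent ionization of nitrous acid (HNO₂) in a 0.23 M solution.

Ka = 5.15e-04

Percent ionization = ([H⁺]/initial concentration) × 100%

Using Ka equilibrium: x² + Ka×x - Ka×C = 0. Solving: [H⁺] = 1.0629e-02. Percent = (1.0629e-02/0.23) × 100

Percent ionization = 4.62%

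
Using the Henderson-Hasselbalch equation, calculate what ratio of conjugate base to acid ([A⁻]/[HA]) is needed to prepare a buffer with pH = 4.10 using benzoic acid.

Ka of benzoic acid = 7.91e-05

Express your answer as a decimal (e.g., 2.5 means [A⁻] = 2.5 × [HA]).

pKa = -log(7.91e-05) = 4.1018. pH = pKa + log([A⁻]/[HA]), so log([A⁻]/[HA]) = pH − pKa = 4.10 − 4.1018 = -0.0018. [A⁻]/[HA] = 10^(-0.0018) = 0.996

[A⁻]/[HA] = 0.996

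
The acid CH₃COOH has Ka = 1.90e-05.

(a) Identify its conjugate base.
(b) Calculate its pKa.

(a) The conjugate base is formed by removing one H⁺ from CH₃COOH, giving CH₃COO⁻. (b) pKa = -log(Ka) = -log(1.90e-05) = 4.72.

Conjugate base: CH₃COO⁻; pK_a = 4.72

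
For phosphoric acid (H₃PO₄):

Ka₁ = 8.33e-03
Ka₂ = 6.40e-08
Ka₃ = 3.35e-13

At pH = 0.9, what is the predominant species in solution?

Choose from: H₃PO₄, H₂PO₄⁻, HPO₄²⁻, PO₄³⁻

pKa₁ = 2.08, pKa₂ = 7.19, pKa₃ = 12.47. For a polyprotic acid the predominant species crosses at each pKa: below pKa_n the protonated form dominates, above it the deprotonated form does. At pH = 0.9, the predominant species is H₃PO₄.

H₃PO₄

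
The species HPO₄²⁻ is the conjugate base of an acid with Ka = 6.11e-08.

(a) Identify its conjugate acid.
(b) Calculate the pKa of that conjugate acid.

(a) The conjugate acid is formed by adding one H⁺ to HPO₄²⁻, giving H₂PO₄⁻. (b) pKa = -log(Ka) = -log(6.11e-08) = 7.21.

Conjugate acid: H₂PO₄⁻; pK_a = 7.21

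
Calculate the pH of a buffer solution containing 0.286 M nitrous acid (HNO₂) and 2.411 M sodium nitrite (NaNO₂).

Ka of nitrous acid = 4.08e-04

pKa = -log(4.08e-04) = 3.39. pH = pKa + log([A⁻]/[HA]) = 3.39 + log(2.411/0.286)

pH = 4.32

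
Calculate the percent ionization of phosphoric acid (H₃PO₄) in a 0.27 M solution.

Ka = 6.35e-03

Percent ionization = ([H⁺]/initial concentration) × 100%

Using Ka equilibrium: x² + Ka×x - Ka×C = 0. Solving: [H⁺] = 3.8353e-02. Percent = (3.8353e-02/0.27) × 100

Percent ionization = 14.2%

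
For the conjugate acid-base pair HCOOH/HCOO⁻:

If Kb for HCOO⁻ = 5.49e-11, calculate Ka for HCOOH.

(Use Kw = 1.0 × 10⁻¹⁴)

For a conjugate pair Ka × Kb = Kw, so Ka = Kw/Kb = 1.0 × 10⁻¹⁴ / 5.49e-11 = 1.82e-04.

K_a = 1.82e-04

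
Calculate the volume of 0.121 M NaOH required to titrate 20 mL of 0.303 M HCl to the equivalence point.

At equivalence: moles acid = moles base. moles HCl = 0.303 × 20/1000 = 0.00606 mol. V_base = moles / 0.121 × 1000 = 50.1 mL.

V_{base} = 50.1 mL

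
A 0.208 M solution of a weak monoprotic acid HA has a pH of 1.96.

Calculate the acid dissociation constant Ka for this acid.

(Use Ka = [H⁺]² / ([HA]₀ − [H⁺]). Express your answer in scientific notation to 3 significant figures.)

[H⁺] = 10^(−pH) = 10^(−1.96) = 1.096e-02 M. For HA ⇌ H⁺ + A⁻, Ka = [H⁺][A⁻]/[HA] = [H⁺]² / ([HA]₀ − [H⁺]) = (1.096e-02)² / (0.208 − 1.096e-02) = 6.10e-04.

K_a = 6.10e-04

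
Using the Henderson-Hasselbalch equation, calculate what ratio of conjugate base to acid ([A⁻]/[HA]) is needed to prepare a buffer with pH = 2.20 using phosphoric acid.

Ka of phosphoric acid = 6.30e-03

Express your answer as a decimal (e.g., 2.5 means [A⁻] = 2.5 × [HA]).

pKa = -log(6.30e-03) = 2.2007. pH = pKa + log([A⁻]/[HA]), so log([A⁻]/[HA]) = pH − pKa = 2.20 − 2.2007 = -0.0007. [A⁻]/[HA] = 10^(-0.0007) = 0.998

[A⁻]/[HA] = 0.998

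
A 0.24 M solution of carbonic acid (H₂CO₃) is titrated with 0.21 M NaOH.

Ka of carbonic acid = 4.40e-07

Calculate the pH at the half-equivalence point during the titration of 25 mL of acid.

At half-equivalence [HA] = [A⁻], so Henderson-Hasselbalch gives pH = pKa = -log(4.40e-07) = 6.36.

pH = pKa = 6.36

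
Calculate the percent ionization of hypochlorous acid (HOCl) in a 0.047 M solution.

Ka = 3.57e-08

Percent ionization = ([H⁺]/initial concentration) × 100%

Using Ka equilibrium: x² + Ka×x - Ka×C = 0. Solving: [H⁺] = 4.0944e-05. Percent = (4.0944e-05/0.047) × 100

Percent ionization = 0.0871%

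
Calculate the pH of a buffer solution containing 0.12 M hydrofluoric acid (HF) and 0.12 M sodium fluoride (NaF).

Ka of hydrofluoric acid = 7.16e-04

pKa = -log(7.16e-04) = 3.15. pH = pKa + log([A⁻]/[HA]) = 3.15 + log(0.12/0.12)

pH = 3.15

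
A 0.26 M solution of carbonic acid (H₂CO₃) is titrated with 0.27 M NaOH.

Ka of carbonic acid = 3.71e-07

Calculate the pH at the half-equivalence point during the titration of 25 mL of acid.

At half-equivalence [HA] = [A⁻], so Henderson-Hasselbalch gives pH = pKa = -log(3.71e-07) = 6.43.

pH = pKa = 6.43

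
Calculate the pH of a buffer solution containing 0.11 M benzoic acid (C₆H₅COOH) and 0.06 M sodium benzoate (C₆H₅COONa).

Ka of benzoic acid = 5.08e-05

pKa = -log(5.08e-05) = 4.29. pH = pKa + log([A⁻]/[HA]) = 4.29 + log(0.06/0.11)

pH = 4.03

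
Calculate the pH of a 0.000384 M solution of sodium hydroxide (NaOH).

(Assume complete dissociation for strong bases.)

[OH⁻] = 0.000384 M for strong base. pOH = -log[OH⁻] = 3.42, pH = 14 - pOH

pH = 10.58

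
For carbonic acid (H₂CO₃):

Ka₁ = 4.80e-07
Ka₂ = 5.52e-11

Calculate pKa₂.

pKa₂ = -log(Ka₂) = -log(5.52e-11) = 10.26.

pK_{a2} = 10.26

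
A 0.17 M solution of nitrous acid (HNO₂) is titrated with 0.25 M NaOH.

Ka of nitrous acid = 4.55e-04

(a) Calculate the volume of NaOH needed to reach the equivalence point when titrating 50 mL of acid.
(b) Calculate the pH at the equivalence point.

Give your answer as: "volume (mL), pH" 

moles acid = 0.17 × 50/1000 = 0.0085 mol; V_base = moles/0.25 × 1000 = 34.0 mL. At equivalence only the conjugate base is present: [A⁻] = 0.0085/0.084 = 1.0119e-01 M. Kb = Kw/Ka = 2.20e-11; [OH⁻] = √(Kb × [A⁻]) = 1.4913e-06; pOH = 5.83; pH = 14 - pOH = 8.17.

V = 34.0 mL, pH = 8.17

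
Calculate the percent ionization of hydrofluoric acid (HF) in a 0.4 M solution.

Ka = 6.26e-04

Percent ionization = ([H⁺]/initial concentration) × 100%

Using Ka equilibrium: x² + Ka×x - Ka×C = 0. Solving: [H⁺] = 1.5514e-02. Percent = (1.5514e-02/0.4) × 100

Percent ionization = 3.88%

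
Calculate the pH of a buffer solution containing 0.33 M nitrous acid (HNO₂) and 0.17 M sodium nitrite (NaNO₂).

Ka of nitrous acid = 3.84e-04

pKa = -log(3.84e-04) = 3.42. pH = pKa + log([A⁻]/[HA]) = 3.42 + log(0.17/0.33)

pH = 3.13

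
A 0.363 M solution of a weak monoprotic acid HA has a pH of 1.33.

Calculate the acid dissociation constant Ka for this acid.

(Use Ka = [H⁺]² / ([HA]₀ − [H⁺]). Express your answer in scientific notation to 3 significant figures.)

[H⁺] = 10^(−pH) = 10^(−1.33) = 4.677e-02 M. For HA ⇌ H⁺ + A⁻, Ka = [H⁺][A⁻]/[HA] = [H⁺]² / ([HA]₀ − [H⁺]) = (4.677e-02)² / (0.363 − 4.677e-02) = 6.92e-03.

K_a = 6.92e-03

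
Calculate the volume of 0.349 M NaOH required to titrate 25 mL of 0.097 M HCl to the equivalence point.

At equivalence: moles acid = moles base. moles HCl = 0.097 × 25/1000 = 0.002425 mol. V_base = moles / 0.349 × 1000 = 6.9 mL.

V_{base} = 6.9 mL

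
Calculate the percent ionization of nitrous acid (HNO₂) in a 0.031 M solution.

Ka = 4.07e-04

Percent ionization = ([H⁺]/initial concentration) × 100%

Using Ka equilibrium: x² + Ka×x - Ka×C = 0. Solving: [H⁺] = 3.3544e-03. Percent = (3.3544e-03/0.031) × 100

Percent ionization = 10.8%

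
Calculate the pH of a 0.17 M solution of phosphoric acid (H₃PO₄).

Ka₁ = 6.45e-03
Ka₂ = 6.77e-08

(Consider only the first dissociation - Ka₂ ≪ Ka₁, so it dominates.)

First dissociation dominates. From Ka₁ = [H⁺][HA⁻]/[H₂A], x² + Ka₁·x − Ka₁·C = 0 with C = 0.17 M and Ka₁ = 6.45e-03. Solving: [H⁺] = (−Ka₁ + √(Ka₁² + 4·Ka₁·C)) / 2 = 3.0045e-02 M. pH = -log(3.0045e-02) = 1.52.

pH = 1.52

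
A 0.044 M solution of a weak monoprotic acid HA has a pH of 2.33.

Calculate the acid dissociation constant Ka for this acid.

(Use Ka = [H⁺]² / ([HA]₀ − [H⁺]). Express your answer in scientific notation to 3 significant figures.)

[H⁺] = 10^(−pH) = 10^(−2.33) = 4.677e-03 M. For HA ⇌ H⁺ + A⁻, Ka = [H⁺][A⁻]/[HA] = [H⁺]² / ([HA]₀ − [H⁺]) = (4.677e-03)² / (0.044 − 4.677e-03) = 5.56e-04.

K_a = 5.56e-04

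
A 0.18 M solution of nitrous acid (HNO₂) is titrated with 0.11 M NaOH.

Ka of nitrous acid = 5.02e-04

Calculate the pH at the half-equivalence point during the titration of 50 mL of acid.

At half-equivalence [HA] = [A⁻], so Henderson-Hasselbalch gives pH = pKa = -log(5.02e-04) = 3.30.

pH = pKa = 3.30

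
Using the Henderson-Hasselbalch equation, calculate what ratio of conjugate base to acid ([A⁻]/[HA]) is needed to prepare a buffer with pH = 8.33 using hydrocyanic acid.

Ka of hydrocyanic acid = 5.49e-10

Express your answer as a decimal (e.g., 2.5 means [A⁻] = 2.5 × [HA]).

pKa = -log(5.49e-10) = 9.2604. pH = pKa + log([A⁻]/[HA]), so log([A⁻]/[HA]) = pH − pKa = 8.33 − 9.2604 = -0.9304. [A⁻]/[HA] = 10^(-0.9304) = 0.117

[A⁻]/[HA] = 0.117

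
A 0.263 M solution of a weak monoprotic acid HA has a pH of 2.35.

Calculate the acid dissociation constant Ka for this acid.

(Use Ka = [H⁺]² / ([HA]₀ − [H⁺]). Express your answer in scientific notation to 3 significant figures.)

[H⁺] = 10^(−pH) = 10^(−2.35) = 4.467e-03 M. For HA ⇌ H⁺ + A⁻, Ka = [H⁺][A⁻]/[HA] = [H⁺]² / ([HA]₀ − [H⁺]) = (4.467e-03)² / (0.263 − 4.467e-03) = 7.72e-05.

K_a = 7.72e-05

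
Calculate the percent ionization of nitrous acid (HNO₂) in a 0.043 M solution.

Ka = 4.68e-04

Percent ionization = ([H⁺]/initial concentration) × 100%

Using Ka equilibrium: x² + Ka×x - Ka×C = 0. Solving: [H⁺] = 4.2581e-03. Percent = (4.2581e-03/0.043) × 100

Percent ionization = 9.9%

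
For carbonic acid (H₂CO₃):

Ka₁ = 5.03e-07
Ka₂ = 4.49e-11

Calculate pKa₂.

pKa₂ = -log(Ka₂) = -log(4.49e-11) = 10.35.

pK_{a2} = 10.35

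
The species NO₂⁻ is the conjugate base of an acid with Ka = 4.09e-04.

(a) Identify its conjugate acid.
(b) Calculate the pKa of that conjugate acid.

(a) The conjugate acid is formed by adding one H⁺ to NO₂⁻, giving HNO₂. (b) pKa = -log(Ka) = -log(4.09e-04) = 3.39.

Conjugate acid: HNO₂; pK_a = 3.39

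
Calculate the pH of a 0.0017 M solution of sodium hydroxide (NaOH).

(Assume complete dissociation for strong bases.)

[OH⁻] = 0.0017 M for strong base. pOH = -log[OH⁻] = 2.77, pH = 14 - pOH

pH = 11.23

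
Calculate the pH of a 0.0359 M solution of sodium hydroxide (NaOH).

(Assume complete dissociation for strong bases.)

[OH⁻] = 0.0359 M for strong base. pOH = -log[OH⁻] = 1.44, pH = 14 - pOH

pH = 12.56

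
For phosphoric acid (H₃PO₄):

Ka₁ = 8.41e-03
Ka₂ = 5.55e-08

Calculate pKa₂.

pKa₂ = -log(Ka₂) = -log(5.55e-08) = 7.26.

pK_{a2} = 7.26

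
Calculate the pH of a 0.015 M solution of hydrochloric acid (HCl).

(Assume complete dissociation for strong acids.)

[H⁺] = 0.015 M for strong acid. pH = -log[H⁺] = -log(0.015)

pH = 1.82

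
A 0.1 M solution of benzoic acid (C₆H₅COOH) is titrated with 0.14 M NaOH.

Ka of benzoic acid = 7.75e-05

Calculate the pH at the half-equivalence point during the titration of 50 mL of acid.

At half-equivalence [HA] = [A⁻], so Henderson-Hasselbalch gives pH = pKa = -log(7.75e-05) = 4.11.

pH = pKa = 4.11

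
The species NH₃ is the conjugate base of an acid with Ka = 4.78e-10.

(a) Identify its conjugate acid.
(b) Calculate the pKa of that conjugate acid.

(a) The conjugate acid is formed by adding one H⁺ to NH₃, giving NH₄⁺. (b) pKa = -log(Ka) = -log(4.78e-10) = 9.32.

Conjugate acid: NH₄⁺; pK_a = 9.32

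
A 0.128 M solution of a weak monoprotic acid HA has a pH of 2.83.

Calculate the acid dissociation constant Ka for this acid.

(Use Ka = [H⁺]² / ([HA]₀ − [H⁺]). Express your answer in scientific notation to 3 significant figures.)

[H⁺] = 10^(−pH) = 10^(−2.83) = 1.479e-03 M. For HA ⇌ H⁺ + A⁻, Ka = [H⁺][A⁻]/[HA] = [H⁺]² / ([HA]₀ − [H⁺]) = (1.479e-03)² / (0.128 − 1.479e-03) = 1.73e-05.

K_a = 1.73e-05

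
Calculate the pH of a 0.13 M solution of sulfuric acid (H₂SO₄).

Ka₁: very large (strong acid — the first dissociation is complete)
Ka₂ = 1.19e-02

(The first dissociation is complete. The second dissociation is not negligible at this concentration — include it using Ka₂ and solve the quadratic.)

First dissociation is complete: [H⁺]₀ = [HSO₄⁻]₀ = C = 0.13 M. Second dissociation HSO₄⁻ ⇌ H⁺ + SO₄²⁻: let x = [SO₄²⁻]. Ka₂ = (C + x)·x / (C − x) = 1.19e-02 → x² + (C + Ka₂)·x − Ka₂·C = 0 → x² + 0.14190·x − 1.547e-03 = 0. x = (−0.14190 + √(0.14190² + 4 × 1.547e-03)) / 2 = 1.0173e-02 M. [H⁺] = C + x = 0.13 + 1.0173e-02 = 1.4017e-01 M. pH = -log(1.4017e-01) = 0.85.

pH = 0.85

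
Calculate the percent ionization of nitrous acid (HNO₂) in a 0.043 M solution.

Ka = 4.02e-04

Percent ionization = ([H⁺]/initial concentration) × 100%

Using Ka equilibrium: x² + Ka×x - Ka×C = 0. Solving: [H⁺] = 3.9615e-03. Percent = (3.9615e-03/0.043) × 100

Percent ionization = 9.21%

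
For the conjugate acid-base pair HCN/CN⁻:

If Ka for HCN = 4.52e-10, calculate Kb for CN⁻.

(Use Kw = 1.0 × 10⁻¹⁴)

For a conjugate pair Ka × Kb = Kw, so Kb = Kw/Ka = 1.0 × 10⁻¹⁴ / 4.52e-10 = 2.21e-05.

K_b = 2.21e-05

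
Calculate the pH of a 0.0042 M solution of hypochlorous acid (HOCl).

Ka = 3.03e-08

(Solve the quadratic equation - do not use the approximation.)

x² + Ka×x - Ka×C = 0. Using quadratic formula: [H⁺] = 1.1266e-05

pH = 4.95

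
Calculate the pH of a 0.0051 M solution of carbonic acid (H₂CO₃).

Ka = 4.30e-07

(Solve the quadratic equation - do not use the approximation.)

x² + Ka×x - Ka×C = 0. Using quadratic formula: [H⁺] = 4.6615e-05

pH = 4.33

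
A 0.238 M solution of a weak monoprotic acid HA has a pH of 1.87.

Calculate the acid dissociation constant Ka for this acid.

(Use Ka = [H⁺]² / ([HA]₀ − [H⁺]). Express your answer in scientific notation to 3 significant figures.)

[H⁺] = 10^(−pH) = 10^(−1.87) = 1.349e-02 M. For HA ⇌ H⁺ + A⁻, Ka = [H⁺][A⁻]/[HA] = [H⁺]² / ([HA]₀ − [H⁺]) = (1.349e-02)² / (0.238 − 1.349e-02) = 8.11e-04.

K_a = 8.11e-04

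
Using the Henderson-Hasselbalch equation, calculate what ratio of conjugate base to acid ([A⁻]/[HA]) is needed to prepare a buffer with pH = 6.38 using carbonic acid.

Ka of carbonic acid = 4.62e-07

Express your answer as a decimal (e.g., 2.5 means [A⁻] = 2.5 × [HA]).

pKa = -log(4.62e-07) = 6.3354. pH = pKa + log([A⁻]/[HA]), so log([A⁻]/[HA]) = pH − pKa = 6.38 − 6.3354 = 0.0446. [A⁻]/[HA] = 10^(0.0446) = 1.11

[A⁻]/[HA] = 1.11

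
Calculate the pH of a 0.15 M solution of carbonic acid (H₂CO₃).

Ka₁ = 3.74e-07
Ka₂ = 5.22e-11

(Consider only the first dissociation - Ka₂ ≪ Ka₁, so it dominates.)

First dissociation dominates. From Ka₁ = [H⁺][HA⁻]/[H₂A], x² + Ka₁·x − Ka₁·C = 0 with C = 0.15 M and Ka₁ = 3.74e-07. Solving: [H⁺] = (−Ka₁ + √(Ka₁² + 4·Ka₁·C)) / 2 = 2.3667e-04 M. pH = -log(2.3667e-04) = 3.63.

pH = 3.63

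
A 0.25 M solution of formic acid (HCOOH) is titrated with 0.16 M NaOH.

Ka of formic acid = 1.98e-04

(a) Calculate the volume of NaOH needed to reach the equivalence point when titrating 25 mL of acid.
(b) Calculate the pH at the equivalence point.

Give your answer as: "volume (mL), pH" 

moles acid = 0.25 × 25/1000 = 0.00625 mol; V_base = moles/0.16 × 1000 = 39.1 mL. At equivalence only the conjugate base is present: [A⁻] = 0.00625/0.064 = 9.7561e-02 M. Kb = Kw/Ka = 5.05e-11; [OH⁻] = √(Kb × [A⁻]) = 2.2198e-06; pOH = 5.65; pH = 14 - pOH = 8.35.

V = 39.1 mL, pH = 8.35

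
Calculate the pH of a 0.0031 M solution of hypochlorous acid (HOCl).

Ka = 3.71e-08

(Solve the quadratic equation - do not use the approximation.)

x² + Ka×x - Ka×C = 0. Using quadratic formula: [H⁺] = 1.0706e-05

pH = 4.97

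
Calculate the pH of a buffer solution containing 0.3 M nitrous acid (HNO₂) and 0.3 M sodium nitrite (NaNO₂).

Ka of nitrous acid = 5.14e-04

pKa = -log(5.14e-04) = 3.29. pH = pKa + log([A⁻]/[HA]) = 3.29 + log(0.3/0.3)

pH = 3.29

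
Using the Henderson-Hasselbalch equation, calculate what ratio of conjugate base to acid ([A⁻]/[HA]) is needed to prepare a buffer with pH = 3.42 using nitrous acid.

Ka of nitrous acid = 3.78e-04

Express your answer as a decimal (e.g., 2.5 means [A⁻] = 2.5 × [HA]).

pKa = -log(3.78e-04) = 3.4225. pH = pKa + log([A⁻]/[HA]), so log([A⁻]/[HA]) = pH − pKa = 3.42 − 3.4225 = -0.0025. [A⁻]/[HA] = 10^(-0.0025) = 0.994

[A⁻]/[HA] = 0.994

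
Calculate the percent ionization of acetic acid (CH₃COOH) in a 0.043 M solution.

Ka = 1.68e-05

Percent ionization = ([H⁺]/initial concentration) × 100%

Using Ka equilibrium: x² + Ka×x - Ka×C = 0. Solving: [H⁺] = 8.4158e-04. Percent = (8.4158e-04/0.043) × 100

Percent ionization = 1.96%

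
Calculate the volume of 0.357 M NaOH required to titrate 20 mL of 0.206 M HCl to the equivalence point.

At equivalence: moles acid = moles base. moles HCl = 0.206 × 20/1000 = 0.00412 mol. V_base = moles / 0.357 × 1000 = 11.5 mL.

V_{base} = 11.5 mL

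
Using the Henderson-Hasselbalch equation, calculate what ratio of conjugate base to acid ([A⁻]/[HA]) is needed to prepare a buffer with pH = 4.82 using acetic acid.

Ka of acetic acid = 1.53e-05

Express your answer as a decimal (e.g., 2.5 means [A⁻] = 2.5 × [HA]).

pKa = -log(1.53e-05) = 4.8153. pH = pKa + log([A⁻]/[HA]), so log([A⁻]/[HA]) = pH − pKa = 4.82 − 4.8153 = 0.0047. [A⁻]/[HA] = 10^(0.0047) = 1.01

[A⁻]/[HA] = 1.01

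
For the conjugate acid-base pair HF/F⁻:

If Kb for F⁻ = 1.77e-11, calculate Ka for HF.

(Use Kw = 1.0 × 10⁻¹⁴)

For a conjugate pair Ka × Kb = Kw, so Ka = Kw/Kb = 1.0 × 10⁻¹⁴ / 1.77e-11 = 5.65e-04.

K_a = 5.65e-04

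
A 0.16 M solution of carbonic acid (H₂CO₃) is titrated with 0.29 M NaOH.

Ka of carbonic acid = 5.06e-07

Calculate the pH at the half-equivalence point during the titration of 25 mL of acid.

At half-equivalence [HA] = [A⁻], so Henderson-Hasselbalch gives pH = pKa = -log(5.06e-07) = 6.30.

pH = pKa = 6.30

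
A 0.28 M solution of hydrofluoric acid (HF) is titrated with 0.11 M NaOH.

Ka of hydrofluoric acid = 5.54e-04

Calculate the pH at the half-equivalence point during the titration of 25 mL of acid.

At half-equivalence [HA] = [A⁻], so Henderson-Hasselbalch gives pH = pKa = -log(5.54e-04) = 3.26.

pH = pKa = 3.26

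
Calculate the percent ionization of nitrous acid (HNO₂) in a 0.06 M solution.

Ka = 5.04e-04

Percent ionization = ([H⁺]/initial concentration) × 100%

Using Ka equilibrium: x² + Ka×x - Ka×C = 0. Solving: [H⁺] = 5.2529e-03. Percent = (5.2529e-03/0.06) × 100

Percent ionization = 8.75%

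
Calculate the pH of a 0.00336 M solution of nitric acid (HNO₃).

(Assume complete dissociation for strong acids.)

[H⁺] = 0.00336 M for strong acid. pH = -log[H⁺] = -log(0.00336)

pH = 2.47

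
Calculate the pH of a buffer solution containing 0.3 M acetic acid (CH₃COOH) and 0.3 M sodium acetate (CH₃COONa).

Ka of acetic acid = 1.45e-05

pKa = -log(1.45e-05) = 4.84. pH = pKa + log([A⁻]/[HA]) = 4.84 + log(0.3/0.3)

pH = 4.84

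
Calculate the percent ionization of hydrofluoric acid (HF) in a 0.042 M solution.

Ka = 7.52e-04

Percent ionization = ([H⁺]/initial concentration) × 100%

Using Ka equilibrium: x² + Ka×x - Ka×C = 0. Solving: [H⁺] = 5.2565e-03. Percent = (5.2565e-03/0.042) × 100

Percent ionization = 12.5%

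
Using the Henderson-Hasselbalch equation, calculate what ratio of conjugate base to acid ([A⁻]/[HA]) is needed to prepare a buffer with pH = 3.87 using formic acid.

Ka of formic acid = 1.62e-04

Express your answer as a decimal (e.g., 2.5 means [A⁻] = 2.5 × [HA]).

pKa = -log(1.62e-04) = 3.7905. pH = pKa + log([A⁻]/[HA]), so log([A⁻]/[HA]) = pH − pKa = 3.87 − 3.7905 = 0.0795. [A⁻]/[HA] = 10^(0.0795) = 1.20

[A⁻]/[HA] = 1.20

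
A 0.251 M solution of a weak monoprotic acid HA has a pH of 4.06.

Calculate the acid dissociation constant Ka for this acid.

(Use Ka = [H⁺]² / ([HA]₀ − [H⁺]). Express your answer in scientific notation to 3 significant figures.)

[H⁺] = 10^(−pH) = 10^(−4.06) = 8.710e-05 M. For HA ⇌ H⁺ + A⁻, Ka = [H⁺][A⁻]/[HA] = [H⁺]² / ([HA]₀ − [H⁺]) = (8.710e-05)² / (0.251 − 8.710e-05) = 3.02e-08.

K_a = 3.02e-08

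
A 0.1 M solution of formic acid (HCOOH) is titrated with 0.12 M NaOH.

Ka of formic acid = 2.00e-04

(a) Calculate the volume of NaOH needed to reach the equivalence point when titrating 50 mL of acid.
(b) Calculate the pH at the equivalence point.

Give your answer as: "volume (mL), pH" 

moles acid = 0.1 × 50/1000 = 0.005 mol; V_base = moles/0.12 × 1000 = 41.7 mL. At equivalence only the conjugate base is present: [A⁻] = 0.005/0.092 = 5.4545e-02 M. Kb = Kw/Ka = 5.00e-11; [OH⁻] = √(Kb × [A⁻]) = 1.6514e-06; pOH = 5.78; pH = 14 - pOH = 8.22.

V = 41.7 mL, pH = 8.22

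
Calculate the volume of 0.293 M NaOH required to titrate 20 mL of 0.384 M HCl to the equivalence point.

At equivalence: moles acid = moles base. moles HCl = 0.384 × 20/1000 = 0.00768 mol. V_base = moles / 0.293 × 1000 = 26.2 mL.

V_{base} = 26.2 mL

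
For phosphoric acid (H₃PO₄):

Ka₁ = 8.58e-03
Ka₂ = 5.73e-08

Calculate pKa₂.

pKa₂ = -log(Ka₂) = -log(5.73e-08) = 7.24.

pK_{a2} = 7.24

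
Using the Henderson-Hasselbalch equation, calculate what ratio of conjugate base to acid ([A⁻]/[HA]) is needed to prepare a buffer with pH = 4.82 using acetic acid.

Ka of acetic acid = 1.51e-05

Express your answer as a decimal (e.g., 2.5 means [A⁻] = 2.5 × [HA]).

pKa = -log(1.51e-05) = 4.8210. pH = pKa + log([A⁻]/[HA]), so log([A⁻]/[HA]) = pH − pKa = 4.82 − 4.8210 = -0.0010. [A⁻]/[HA] = 10^(-0.0010) = 0.998

[A⁻]/[HA] = 0.998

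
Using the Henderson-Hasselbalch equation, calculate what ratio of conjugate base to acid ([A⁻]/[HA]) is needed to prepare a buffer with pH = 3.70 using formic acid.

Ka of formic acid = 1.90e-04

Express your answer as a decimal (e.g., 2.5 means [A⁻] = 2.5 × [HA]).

pKa = -log(1.90e-04) = 3.7212. pH = pKa + log([A⁻]/[HA]), so log([A⁻]/[HA]) = pH − pKa = 3.70 − 3.7212 = -0.0212. [A⁻]/[HA] = 10^(-0.0212) = 0.952

[A⁻]/[HA] = 0.952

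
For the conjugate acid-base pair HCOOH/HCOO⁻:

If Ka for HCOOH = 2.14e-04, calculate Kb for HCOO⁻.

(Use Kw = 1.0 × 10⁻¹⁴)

For a conjugate pair Ka × Kb = Kw, so Kb = Kw/Ka = 1.0 × 10⁻¹⁴ / 2.14e-04 = 4.67e-11.

K_b = 4.67e-11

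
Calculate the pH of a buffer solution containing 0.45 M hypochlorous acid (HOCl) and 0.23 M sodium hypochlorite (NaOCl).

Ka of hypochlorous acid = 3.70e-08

pKa = -log(3.70e-08) = 7.43. pH = pKa + log([A⁻]/[HA]) = 7.43 + log(0.23/0.45)

pH = 7.14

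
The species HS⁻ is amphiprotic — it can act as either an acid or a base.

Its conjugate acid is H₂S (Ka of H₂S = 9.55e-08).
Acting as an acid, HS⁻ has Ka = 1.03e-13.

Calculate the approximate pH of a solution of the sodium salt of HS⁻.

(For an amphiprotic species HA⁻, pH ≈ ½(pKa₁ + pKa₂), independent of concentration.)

pKa₁ = -log(9.55e-08) = 7.02; pKa₂ = -log(1.03e-13) = 12.99. For an amphiprotic species, pH ≈ ½(pKa₁ + pKa₂) = ½(7.02 + 12.99) = 10.00.

pH = 10.00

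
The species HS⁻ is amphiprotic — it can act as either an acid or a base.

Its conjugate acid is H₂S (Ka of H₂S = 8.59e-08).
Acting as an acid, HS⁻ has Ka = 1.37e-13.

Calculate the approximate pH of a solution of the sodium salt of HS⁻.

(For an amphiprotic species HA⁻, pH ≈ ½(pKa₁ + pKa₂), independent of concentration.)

pKa₁ = -log(8.59e-08) = 7.07; pKa₂ = -log(1.37e-13) = 12.86. For an amphiprotic species, pH ≈ ½(pKa₁ + pKa₂) = ½(7.07 + 12.86) = 9.96.

pH = 9.96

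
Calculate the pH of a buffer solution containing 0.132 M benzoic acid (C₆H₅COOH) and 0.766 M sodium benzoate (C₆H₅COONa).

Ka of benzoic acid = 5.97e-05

pKa = -log(5.97e-05) = 4.22. pH = pKa + log([A⁻]/[HA]) = 4.22 + log(0.766/0.132)

pH = 4.99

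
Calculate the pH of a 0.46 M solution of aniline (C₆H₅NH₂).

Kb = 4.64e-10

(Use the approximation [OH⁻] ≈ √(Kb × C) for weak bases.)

[OH⁻] = √(Kb × C) = √(4.64e-10 × 0.46) = 1.4610e-05. pOH = 4.84, pH = 14 - pOH

pH = 9.16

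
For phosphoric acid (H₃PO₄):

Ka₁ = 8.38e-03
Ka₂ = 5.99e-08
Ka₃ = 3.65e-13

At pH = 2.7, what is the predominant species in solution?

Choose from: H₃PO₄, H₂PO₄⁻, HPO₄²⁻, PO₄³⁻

pKa₁ = 2.08, pKa₂ = 7.22, pKa₃ = 12.44. For a polyprotic acid the predominant species crosses at each pKa: below pKa_n the protonated form dominates, above it the deprotonated form does. At pH = 2.7, the predominant species is H₂PO₄⁻.

H₂PO₄⁻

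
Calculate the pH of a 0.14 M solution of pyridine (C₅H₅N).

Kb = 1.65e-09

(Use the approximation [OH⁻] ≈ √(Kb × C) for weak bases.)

[OH⁻] = √(Kb × C) = √(1.65e-09 × 0.14) = 1.5199e-05. pOH = 4.82, pH = 14 - pOH

pH = 9.18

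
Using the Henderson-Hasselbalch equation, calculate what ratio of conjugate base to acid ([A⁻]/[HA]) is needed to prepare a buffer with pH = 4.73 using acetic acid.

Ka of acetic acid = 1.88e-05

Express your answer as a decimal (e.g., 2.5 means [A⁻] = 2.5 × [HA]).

pKa = -log(1.88e-05) = 4.7258. pH = pKa + log([A⁻]/[HA]), so log([A⁻]/[HA]) = pH − pKa = 4.73 − 4.7258 = 0.0042. [A⁻]/[HA] = 10^(0.0042) = 1.01

[A⁻]/[HA] = 1.01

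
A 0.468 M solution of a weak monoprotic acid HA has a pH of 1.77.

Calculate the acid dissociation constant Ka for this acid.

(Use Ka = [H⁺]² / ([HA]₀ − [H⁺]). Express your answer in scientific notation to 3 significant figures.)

[H⁺] = 10^(−pH) = 10^(−1.77) = 1.698e-02 M. For HA ⇌ H⁺ + A⁻, Ka = [H⁺][A⁻]/[HA] = [H⁺]² / ([HA]₀ − [H⁺]) = (1.698e-02)² / (0.468 − 1.698e-02) = 6.39e-04.

K_a = 6.39e-04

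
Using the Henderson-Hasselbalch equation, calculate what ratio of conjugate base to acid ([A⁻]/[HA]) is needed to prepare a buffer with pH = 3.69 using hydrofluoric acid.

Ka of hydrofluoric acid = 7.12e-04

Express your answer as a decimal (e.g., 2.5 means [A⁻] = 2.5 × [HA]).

pKa = -log(7.12e-04) = 3.1475. pH = pKa + log([A⁻]/[HA]), so log([A⁻]/[HA]) = pH − pKa = 3.69 − 3.1475 = 0.5425. [A⁻]/[HA] = 10^(0.5425) = 3.49

[A⁻]/[HA] = 3.49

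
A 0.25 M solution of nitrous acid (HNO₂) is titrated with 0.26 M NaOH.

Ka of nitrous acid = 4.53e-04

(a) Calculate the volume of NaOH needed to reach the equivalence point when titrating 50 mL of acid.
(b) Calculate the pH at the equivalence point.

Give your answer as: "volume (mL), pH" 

moles acid = 0.25 × 50/1000 = 0.0125 mol; V_base = moles/0.26 × 1000 = 48.1 mL. At equivalence only the conjugate base is present: [A⁻] = 0.0125/0.098 = 1.2745e-01 M. Kb = Kw/Ka = 2.21e-11; [OH⁻] = √(Kb × [A⁻]) = 1.6773e-06; pOH = 5.78; pH = 14 - pOH = 8.22.

V = 48.1 mL, pH = 8.22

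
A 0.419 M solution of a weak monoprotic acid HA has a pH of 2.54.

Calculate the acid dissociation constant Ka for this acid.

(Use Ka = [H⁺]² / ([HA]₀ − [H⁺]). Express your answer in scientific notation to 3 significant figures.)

[H⁺] = 10^(−pH) = 10^(−2.54) = 2.884e-03 M. For HA ⇌ H⁺ + A⁻, Ka = [H⁺][A⁻]/[HA] = [H⁺]² / ([HA]₀ − [H⁺]) = (2.884e-03)² / (0.419 − 2.884e-03) = 2.00e-05.

K_a = 2.00e-05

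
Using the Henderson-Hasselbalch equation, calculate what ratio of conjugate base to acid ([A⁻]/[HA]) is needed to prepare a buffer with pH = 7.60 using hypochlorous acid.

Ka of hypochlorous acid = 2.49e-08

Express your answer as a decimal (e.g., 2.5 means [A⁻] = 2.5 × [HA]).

pKa = -log(2.49e-08) = 7.6038. pH = pKa + log([A⁻]/[HA]), so log([A⁻]/[HA]) = pH − pKa = 7.60 − 7.6038 = -0.0038. [A⁻]/[HA] = 10^(-0.0038) = 0.991

[A⁻]/[HA] = 0.991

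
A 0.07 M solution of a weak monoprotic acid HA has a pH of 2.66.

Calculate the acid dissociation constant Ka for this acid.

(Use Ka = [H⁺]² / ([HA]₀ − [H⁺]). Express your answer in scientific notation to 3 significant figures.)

[H⁺] = 10^(−pH) = 10^(−2.66) = 2.188e-03 M. For HA ⇌ H⁺ + A⁻, Ka = [H⁺][A⁻]/[HA] = [H⁺]² / ([HA]₀ − [H⁺]) = (2.188e-03)² / (0.07 − 2.188e-03) = 7.06e-05.

K_a = 7.06e-05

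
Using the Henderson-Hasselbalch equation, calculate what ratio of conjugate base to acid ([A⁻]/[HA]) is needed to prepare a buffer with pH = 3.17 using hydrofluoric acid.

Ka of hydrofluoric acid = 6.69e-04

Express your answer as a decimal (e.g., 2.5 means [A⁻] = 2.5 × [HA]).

pKa = -log(6.69e-04) = 3.1746. pH = pKa + log([A⁻]/[HA]), so log([A⁻]/[HA]) = pH − pKa = 3.17 − 3.1746 = -0.0046. [A⁻]/[HA] = 10^(-0.0046) = 0.990

[A⁻]/[HA] = 0.990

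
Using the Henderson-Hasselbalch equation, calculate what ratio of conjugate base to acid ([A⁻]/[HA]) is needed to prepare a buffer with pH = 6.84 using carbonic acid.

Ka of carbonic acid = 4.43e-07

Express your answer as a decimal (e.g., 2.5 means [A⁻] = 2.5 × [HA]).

pKa = -log(4.43e-07) = 6.3536. pH = pKa + log([A⁻]/[HA]), so log([A⁻]/[HA]) = pH − pKa = 6.84 − 6.3536 = 0.4864. [A⁻]/[HA] = 10^(0.4864) = 3.06

[A⁻]/[HA] = 3.06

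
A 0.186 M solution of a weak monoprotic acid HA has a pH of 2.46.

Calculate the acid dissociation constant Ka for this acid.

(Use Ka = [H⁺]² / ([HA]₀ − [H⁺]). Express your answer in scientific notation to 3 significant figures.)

[H⁺] = 10^(−pH) = 10^(−2.46) = 3.467e-03 M. For HA ⇌ H⁺ + A⁻, Ka = [H⁺][A⁻]/[HA] = [H⁺]² / ([HA]₀ − [H⁺]) = (3.467e-03)² / (0.186 − 3.467e-03) = 6.59e-05.

K_a = 6.59e-05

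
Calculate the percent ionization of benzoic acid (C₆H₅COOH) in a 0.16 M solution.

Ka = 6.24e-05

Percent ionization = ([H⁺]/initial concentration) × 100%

Using Ka equilibrium: x² + Ka×x - Ka×C = 0. Solving: [H⁺] = 3.1287e-03. Percent = (3.1287e-03/0.16) × 100

Percent ionization = 1.96%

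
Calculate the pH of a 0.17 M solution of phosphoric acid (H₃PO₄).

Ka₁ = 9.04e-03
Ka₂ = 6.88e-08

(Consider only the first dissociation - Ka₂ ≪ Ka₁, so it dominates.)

First dissociation dominates. From Ka₁ = [H⁺][HA⁻]/[H₂A], x² + Ka₁·x − Ka₁·C = 0 with C = 0.17 M and Ka₁ = 9.04e-03. Solving: [H⁺] = (−Ka₁ + √(Ka₁² + 4·Ka₁·C)) / 2 = 3.4942e-02 M. pH = -log(3.4942e-02) = 1.46.

pH = 1.46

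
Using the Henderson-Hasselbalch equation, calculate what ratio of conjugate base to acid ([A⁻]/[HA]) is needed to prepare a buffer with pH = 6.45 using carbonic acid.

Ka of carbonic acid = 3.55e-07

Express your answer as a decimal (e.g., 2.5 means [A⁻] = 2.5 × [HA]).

pKa = -log(3.55e-07) = 6.4498. pH = pKa + log([A⁻]/[HA]), so log([A⁻]/[HA]) = pH − pKa = 6.45 − 6.4498 = 0.0002. [A⁻]/[HA] = 10^(0.0002) = 1.00

[A⁻]/[HA] = 1.00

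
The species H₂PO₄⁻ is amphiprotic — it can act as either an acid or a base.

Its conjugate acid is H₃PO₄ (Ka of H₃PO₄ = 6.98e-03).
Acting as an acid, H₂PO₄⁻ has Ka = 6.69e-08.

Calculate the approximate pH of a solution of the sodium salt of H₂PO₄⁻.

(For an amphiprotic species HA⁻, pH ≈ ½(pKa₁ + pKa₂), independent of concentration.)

pKa₁ = -log(6.98e-03) = 2.16; pKa₂ = -log(6.69e-08) = 7.17. For an amphiprotic species, pH ≈ ½(pKa₁ + pKa₂) = ½(2.16 + 7.17) = 4.67.

pH = 4.67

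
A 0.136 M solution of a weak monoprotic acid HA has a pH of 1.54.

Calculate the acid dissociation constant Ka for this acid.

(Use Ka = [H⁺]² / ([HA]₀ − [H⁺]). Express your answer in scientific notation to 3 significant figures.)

[H⁺] = 10^(−pH) = 10^(−1.54) = 2.884e-02 M. For HA ⇌ H⁺ + A⁻, Ka = [H⁺][A⁻]/[HA] = [H⁺]² / ([HA]₀ − [H⁺]) = (2.884e-02)² / (0.136 − 2.884e-02) = 7.76e-03.

K_a = 7.76e-03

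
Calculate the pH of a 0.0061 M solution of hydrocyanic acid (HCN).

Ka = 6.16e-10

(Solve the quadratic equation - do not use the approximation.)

x² + Ka×x - Ka×C = 0. Using quadratic formula: [H⁺] = 1.9381e-06

pH = 5.71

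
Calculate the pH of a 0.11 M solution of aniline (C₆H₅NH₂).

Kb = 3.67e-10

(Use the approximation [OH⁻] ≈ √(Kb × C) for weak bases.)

[OH⁻] = √(Kb × C) = √(3.67e-10 × 0.11) = 6.3537e-06. pOH = 5.20, pH = 14 - pOH

pH = 8.80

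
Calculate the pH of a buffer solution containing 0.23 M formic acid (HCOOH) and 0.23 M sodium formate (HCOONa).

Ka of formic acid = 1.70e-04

pKa = -log(1.70e-04) = 3.77. pH = pKa + log([A⁻]/[HA]) = 3.77 + log(0.23/0.23)

pH = 3.77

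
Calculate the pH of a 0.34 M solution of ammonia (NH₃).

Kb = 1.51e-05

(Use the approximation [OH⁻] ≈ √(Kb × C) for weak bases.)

[OH⁻] = √(Kb × C) = √(1.51e-05 × 0.34) = 2.2658e-03. pOH = 2.64, pH = 14 - pOH

pH = 11.36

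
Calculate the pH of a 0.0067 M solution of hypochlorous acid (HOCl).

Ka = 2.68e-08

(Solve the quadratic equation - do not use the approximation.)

x² + Ka×x - Ka×C = 0. Using quadratic formula: [H⁺] = 1.3387e-05

pH = 4.87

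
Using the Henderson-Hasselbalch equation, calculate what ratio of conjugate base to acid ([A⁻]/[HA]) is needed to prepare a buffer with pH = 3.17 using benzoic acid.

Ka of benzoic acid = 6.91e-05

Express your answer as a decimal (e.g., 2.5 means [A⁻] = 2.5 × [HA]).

pKa = -log(6.91e-05) = 4.1605. pH = pKa + log([A⁻]/[HA]), so log([A⁻]/[HA]) = pH − pKa = 3.17 − 4.1605 = -0.9905. [A⁻]/[HA] = 10^(-0.9905) = 0.102

[A⁻]/[HA] = 0.102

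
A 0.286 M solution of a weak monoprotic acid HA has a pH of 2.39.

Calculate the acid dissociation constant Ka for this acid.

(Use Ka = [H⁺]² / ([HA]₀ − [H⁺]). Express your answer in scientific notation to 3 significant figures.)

[H⁺] = 10^(−pH) = 10^(−2.39) = 4.074e-03 M. For HA ⇌ H⁺ + A⁻, Ka = [H⁺][A⁻]/[HA] = [H⁺]² / ([HA]₀ − [H⁺]) = (4.074e-03)² / (0.286 − 4.074e-03) = 5.89e-05.

K_a = 5.89e-05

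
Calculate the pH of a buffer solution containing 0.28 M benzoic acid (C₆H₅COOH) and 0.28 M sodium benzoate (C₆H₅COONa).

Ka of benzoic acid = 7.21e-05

pKa = -log(7.21e-05) = 4.14. pH = pKa + log([A⁻]/[HA]) = 4.14 + log(0.28/0.28)

pH = 4.14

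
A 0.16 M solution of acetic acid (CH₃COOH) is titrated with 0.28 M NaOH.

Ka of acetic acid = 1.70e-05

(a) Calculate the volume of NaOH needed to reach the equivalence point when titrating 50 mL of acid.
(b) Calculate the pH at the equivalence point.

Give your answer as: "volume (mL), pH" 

moles acid = 0.16 × 50/1000 = 0.008 mol; V_base = moles/0.28 × 1000 = 28.6 mL. At equivalence only the conjugate base is present: [A⁻] = 0.008/0.079 = 1.0182e-01 M. Kb = Kw/Ka = 5.88e-10; [OH⁻] = √(Kb × [A⁻]) = 7.7391e-06; pOH = 5.11; pH = 14 - pOH = 8.89.

V = 28.6 mL, pH = 8.89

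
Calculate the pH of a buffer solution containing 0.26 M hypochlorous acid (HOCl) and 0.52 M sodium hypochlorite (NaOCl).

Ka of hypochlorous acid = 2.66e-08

pKa = -log(2.66e-08) = 7.58. pH = pKa + log([A⁻]/[HA]) = 7.58 + log(0.52/0.26)

pH = 7.88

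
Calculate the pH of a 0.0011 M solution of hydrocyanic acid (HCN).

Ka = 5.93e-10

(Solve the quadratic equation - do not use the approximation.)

x² + Ka×x - Ka×C = 0. Using quadratic formula: [H⁺] = 8.0735e-07

pH = 6.09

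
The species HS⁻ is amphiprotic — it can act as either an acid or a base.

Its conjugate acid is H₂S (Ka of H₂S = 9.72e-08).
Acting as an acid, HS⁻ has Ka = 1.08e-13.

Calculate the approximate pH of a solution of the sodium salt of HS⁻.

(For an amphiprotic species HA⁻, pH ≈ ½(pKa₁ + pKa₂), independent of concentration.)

pKa₁ = -log(9.72e-08) = 7.01; pKa₂ = -log(1.08e-13) = 12.97. For an amphiprotic species, pH ≈ ½(pKa₁ + pKa₂) = ½(7.01 + 12.97) = 9.99.

pH = 9.99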